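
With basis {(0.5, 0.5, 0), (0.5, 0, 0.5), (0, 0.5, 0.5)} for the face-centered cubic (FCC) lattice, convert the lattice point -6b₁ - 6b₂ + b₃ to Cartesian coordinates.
(-6, -2.5, -2.5)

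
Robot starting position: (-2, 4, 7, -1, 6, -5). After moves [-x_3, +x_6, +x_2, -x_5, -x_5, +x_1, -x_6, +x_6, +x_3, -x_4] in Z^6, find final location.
(-1, 5, 7, -2, 4, -4)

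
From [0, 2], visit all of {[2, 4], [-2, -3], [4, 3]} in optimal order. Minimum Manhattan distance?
19
(one optimal route: (0, 2) → (2, 4) → (4, 3) → (-2, -3))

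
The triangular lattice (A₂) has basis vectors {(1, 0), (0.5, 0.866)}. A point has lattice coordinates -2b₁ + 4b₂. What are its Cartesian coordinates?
(0, 3.464)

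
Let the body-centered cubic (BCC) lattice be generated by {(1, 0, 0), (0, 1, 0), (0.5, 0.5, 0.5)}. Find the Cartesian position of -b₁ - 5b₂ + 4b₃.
(1, -3, 2)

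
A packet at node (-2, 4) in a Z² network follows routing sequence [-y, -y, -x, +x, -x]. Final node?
(-3, 2)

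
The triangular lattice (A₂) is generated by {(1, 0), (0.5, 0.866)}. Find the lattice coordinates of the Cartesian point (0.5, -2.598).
2b₁ - 3b₂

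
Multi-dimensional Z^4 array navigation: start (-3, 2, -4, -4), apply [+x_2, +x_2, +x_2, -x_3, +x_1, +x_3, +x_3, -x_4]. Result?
(-2, 5, -3, -5)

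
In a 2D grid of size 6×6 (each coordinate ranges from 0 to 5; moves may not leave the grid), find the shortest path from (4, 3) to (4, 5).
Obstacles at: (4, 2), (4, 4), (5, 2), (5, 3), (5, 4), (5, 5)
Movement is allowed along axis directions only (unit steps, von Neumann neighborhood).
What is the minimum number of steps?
4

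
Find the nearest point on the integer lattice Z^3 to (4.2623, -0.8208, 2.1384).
(4, -1, 2)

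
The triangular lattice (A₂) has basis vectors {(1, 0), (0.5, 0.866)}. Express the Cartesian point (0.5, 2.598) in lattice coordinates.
-b₁ + 3b₂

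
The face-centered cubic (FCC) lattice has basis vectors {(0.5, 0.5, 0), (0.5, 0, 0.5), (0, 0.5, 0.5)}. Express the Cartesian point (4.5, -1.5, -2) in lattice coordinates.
5b₁ + 4b₂ - 8b₃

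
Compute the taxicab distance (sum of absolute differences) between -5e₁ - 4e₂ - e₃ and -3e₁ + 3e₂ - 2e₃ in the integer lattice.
10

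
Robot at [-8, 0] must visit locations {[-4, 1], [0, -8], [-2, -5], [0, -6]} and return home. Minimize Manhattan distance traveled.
34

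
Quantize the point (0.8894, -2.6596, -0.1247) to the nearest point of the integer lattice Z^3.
(1, -3, 0)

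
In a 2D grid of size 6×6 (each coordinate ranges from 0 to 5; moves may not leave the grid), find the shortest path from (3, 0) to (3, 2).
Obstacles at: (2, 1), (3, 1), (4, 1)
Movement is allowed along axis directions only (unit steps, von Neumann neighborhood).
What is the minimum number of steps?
6
(one shortest path: (3, 0) → (2, 0) → (1, 0) → (1, 1) → (1, 2) → (2, 2) → (3, 2))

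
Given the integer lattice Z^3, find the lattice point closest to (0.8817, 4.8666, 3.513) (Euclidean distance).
(1, 5, 4)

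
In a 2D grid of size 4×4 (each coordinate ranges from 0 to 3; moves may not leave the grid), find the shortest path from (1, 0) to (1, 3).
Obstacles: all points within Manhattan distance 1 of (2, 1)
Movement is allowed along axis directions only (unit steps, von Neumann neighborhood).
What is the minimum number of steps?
5
(one shortest path: (1, 0) → (0, 0) → (0, 1) → (0, 2) → (1, 2) → (1, 3))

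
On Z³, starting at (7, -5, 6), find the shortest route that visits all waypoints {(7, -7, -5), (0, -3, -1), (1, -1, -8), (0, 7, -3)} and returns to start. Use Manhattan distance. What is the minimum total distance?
70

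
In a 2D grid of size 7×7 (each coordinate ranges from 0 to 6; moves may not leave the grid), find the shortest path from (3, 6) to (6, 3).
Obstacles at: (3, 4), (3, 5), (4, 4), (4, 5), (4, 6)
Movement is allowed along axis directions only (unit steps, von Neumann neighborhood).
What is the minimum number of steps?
8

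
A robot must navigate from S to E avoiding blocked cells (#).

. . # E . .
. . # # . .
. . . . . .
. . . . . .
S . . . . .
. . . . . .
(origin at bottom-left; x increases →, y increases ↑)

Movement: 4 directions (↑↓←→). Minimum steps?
9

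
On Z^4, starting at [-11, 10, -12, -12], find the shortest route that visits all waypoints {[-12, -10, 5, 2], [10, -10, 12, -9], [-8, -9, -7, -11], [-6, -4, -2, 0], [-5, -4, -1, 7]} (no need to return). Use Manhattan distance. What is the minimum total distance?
124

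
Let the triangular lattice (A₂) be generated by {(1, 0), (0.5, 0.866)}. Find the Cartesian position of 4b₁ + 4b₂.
(6, 3.464)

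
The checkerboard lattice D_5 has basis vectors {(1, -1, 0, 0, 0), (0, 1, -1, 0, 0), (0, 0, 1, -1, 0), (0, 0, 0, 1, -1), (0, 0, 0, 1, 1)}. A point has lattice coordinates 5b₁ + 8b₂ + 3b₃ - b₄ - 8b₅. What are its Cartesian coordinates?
(5, 3, -5, -12, -7)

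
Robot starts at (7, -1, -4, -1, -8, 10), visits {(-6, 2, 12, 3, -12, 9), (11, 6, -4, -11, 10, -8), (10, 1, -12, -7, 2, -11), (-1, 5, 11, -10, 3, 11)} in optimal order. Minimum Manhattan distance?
164
(one optimal route: (7, -1, -4, -1, -8, 10) → (-6, 2, 12, 3, -12, 9) → (-1, 5, 11, -10, 3, 11) → (11, 6, -4, -11, 10, -8) → (10, 1, -12, -7, 2, -11))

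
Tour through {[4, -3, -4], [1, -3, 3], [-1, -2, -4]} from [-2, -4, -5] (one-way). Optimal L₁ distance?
20
(one optimal route: (-2, -4, -5) → (-1, -2, -4) → (4, -3, -4) → (1, -3, 3))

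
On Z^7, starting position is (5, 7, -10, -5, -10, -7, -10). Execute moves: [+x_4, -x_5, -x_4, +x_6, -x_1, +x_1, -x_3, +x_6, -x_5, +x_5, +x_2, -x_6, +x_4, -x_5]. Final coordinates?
(5, 8, -11, -4, -12, -6, -10)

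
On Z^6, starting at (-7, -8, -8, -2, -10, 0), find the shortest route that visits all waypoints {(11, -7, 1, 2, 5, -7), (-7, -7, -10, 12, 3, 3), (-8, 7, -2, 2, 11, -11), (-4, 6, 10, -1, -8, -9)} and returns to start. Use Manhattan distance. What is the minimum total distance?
218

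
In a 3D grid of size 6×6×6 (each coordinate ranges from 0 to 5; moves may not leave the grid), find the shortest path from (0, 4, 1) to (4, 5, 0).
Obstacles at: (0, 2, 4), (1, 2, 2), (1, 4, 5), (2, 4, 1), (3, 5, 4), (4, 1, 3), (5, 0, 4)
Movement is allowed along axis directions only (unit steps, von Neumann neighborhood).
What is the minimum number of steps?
6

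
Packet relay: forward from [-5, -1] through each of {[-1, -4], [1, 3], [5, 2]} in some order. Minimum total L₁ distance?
21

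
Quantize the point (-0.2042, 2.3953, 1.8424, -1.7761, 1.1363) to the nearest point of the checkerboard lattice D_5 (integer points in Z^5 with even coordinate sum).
(0, 3, 2, -2, 1)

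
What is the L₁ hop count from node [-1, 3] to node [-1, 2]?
1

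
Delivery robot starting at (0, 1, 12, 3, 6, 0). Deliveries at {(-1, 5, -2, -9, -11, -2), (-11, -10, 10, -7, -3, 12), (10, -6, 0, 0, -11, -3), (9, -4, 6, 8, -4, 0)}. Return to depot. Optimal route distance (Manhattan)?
212
(one optimal route: (0, 1, 12, 3, 6, 0) → (-11, -10, 10, -7, -3, 12) → (-1, 5, -2, -9, -11, -2) → (10, -6, 0, 0, -11, -3) → (9, -4, 6, 8, -4, 0) → (0, 1, 12, 3, 6, 0))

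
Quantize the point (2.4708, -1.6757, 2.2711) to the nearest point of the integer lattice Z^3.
(2, -2, 2)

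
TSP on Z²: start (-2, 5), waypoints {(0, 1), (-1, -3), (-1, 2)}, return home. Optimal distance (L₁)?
20
(one optimal route: (-2, 5) → (0, 1) → (-1, -3) → (-1, 2) → (-2, 5))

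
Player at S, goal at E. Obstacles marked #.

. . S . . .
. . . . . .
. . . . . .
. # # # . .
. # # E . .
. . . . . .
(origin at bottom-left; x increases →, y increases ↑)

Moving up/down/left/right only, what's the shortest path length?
7
(one shortest path: (2, 5) → (3, 5) → (4, 5) → (4, 4) → (4, 3) → (4, 2) → (4, 1) → (3, 1))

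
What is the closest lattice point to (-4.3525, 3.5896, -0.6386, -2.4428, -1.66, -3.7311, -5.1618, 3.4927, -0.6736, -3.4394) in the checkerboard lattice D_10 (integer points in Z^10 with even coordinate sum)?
(-4, 4, -1, -2, -2, -4, -5, 4, -1, -3)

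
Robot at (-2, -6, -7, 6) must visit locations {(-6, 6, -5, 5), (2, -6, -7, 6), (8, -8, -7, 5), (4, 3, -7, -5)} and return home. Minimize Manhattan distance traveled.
82
(one optimal route: (-2, -6, -7, 6) → (-6, 6, -5, 5) → (4, 3, -7, -5) → (8, -8, -7, 5) → (2, -6, -7, 6) → (-2, -6, -7, 6))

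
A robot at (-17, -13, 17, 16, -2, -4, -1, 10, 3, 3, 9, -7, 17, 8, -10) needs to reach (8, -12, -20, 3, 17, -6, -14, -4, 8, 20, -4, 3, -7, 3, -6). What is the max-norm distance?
37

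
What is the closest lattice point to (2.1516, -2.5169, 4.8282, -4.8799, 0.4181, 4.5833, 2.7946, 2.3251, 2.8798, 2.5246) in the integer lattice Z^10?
(2, -3, 5, -5, 0, 5, 3, 2, 3, 3)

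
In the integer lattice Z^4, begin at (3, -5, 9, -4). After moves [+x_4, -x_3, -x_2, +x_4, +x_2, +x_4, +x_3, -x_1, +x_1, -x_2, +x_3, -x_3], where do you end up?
(3, -6, 9, -1)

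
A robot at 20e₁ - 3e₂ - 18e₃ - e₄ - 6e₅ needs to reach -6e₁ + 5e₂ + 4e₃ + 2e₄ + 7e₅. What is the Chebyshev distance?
26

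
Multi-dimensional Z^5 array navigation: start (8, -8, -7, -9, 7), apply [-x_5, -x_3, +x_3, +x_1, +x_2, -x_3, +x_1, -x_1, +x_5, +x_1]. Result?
(10, -7, -8, -9, 7)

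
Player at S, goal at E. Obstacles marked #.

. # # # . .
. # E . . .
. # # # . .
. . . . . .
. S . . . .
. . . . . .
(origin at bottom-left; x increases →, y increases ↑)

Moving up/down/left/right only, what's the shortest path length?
8
(one shortest path: (1, 1) → (2, 1) → (3, 1) → (4, 1) → (4, 2) → (4, 3) → (4, 4) → (3, 4) → (2, 4))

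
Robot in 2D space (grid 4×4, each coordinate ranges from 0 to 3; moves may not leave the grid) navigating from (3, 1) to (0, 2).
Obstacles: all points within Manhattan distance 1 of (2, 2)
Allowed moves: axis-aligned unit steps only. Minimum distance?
6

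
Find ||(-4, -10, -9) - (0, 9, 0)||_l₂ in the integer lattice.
21.4009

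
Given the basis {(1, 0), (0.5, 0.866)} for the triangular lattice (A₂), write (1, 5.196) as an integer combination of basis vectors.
-2b₁ + 6b₂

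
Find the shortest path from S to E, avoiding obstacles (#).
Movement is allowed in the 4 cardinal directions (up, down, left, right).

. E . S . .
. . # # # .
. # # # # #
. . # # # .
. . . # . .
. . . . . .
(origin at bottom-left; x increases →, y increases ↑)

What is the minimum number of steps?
2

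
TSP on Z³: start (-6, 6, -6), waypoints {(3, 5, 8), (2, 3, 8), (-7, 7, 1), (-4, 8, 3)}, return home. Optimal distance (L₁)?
58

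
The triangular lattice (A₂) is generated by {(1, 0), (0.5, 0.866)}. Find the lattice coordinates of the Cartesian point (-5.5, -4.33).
-3b₁ - 5b₂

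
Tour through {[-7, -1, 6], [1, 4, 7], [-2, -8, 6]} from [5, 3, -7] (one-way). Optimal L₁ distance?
45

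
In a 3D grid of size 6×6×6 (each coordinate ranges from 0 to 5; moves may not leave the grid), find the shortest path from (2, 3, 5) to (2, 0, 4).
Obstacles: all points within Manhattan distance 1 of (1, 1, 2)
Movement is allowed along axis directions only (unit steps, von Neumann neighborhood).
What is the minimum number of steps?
4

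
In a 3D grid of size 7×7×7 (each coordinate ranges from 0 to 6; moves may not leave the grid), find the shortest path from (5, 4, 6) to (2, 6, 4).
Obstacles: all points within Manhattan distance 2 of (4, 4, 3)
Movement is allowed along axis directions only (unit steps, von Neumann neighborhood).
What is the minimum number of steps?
7
(one shortest path: (5, 4, 6) → (4, 4, 6) → (3, 4, 6) → (2, 4, 6) → (2, 5, 6) → (2, 6, 6) → (2, 6, 5) → (2, 6, 4))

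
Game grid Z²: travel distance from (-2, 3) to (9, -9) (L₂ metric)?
16.2788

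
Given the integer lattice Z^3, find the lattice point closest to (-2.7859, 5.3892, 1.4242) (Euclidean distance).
(-3, 5, 1)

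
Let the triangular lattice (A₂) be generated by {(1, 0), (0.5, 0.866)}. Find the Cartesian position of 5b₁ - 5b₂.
(2.5, -4.33)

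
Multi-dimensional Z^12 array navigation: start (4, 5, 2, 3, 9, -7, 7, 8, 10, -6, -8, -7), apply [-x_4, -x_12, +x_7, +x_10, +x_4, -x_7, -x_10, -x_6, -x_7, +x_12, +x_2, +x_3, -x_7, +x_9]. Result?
(4, 6, 3, 3, 9, -8, 5, 8, 11, -6, -8, -7)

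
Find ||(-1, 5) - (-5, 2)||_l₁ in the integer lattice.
7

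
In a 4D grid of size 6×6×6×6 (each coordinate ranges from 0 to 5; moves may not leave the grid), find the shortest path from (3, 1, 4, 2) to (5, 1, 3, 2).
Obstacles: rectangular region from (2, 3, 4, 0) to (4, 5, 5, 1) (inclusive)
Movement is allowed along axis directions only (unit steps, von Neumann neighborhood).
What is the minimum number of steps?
3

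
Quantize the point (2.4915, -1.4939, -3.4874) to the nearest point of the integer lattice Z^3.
(2, -1, -3)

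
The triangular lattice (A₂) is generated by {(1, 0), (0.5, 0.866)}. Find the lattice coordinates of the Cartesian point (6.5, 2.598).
5b₁ + 3b₂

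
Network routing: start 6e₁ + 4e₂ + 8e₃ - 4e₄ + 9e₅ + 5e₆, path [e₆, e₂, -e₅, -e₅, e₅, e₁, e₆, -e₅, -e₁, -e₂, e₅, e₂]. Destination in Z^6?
(6, 5, 8, -4, 8, 7)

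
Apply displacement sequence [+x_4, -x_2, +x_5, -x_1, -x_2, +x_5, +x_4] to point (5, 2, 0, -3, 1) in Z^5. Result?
(4, 0, 0, -1, 3)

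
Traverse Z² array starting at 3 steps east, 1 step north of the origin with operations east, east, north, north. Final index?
(5, 3)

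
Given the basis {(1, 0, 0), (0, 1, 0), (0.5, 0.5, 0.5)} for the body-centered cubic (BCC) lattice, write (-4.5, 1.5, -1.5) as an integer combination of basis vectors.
-3b₁ + 3b₂ - 3b₃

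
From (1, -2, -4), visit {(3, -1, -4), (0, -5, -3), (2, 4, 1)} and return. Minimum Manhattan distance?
34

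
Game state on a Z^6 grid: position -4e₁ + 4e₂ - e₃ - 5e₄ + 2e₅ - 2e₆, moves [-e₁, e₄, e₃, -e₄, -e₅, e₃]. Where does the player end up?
(-5, 4, 1, -5, 1, -2)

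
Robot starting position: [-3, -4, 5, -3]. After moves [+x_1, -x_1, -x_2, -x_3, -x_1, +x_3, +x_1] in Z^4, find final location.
(-3, -5, 5, -3)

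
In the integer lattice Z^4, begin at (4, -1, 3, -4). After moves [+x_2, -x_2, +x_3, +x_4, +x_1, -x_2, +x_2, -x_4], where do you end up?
(5, -1, 4, -4)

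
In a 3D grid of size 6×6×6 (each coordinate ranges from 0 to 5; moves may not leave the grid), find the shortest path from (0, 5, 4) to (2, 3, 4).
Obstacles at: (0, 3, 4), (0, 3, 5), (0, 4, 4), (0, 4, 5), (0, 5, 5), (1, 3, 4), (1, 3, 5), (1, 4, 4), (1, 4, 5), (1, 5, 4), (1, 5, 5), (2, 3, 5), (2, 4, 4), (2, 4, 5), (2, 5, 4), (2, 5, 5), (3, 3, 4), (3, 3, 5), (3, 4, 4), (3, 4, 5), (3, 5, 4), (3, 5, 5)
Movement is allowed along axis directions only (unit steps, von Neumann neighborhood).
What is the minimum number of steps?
6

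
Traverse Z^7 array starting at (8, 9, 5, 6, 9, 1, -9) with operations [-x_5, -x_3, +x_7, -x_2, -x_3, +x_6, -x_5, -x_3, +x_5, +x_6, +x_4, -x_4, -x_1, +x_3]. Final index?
(7, 8, 3, 6, 8, 3, -8)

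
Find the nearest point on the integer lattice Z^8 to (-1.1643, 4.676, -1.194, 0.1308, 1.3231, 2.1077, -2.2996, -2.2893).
(-1, 5, -1, 0, 1, 2, -2, -2)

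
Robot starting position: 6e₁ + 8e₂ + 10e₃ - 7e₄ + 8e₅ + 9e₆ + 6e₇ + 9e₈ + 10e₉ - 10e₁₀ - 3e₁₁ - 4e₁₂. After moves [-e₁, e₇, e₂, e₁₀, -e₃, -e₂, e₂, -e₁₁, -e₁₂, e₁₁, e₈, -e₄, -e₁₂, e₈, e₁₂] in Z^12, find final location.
(5, 9, 9, -8, 8, 9, 7, 11, 10, -9, -3, -5)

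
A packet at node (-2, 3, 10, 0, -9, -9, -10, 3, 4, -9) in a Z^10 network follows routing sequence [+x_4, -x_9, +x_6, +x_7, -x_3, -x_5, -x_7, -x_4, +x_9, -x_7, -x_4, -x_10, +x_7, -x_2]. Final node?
(-2, 2, 9, -1, -10, -8, -10, 3, 4, -10)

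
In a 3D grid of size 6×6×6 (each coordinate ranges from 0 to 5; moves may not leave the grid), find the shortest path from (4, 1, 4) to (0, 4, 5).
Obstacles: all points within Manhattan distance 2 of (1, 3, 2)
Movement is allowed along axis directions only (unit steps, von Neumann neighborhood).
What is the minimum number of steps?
8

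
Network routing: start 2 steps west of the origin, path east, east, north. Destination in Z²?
(0, 1)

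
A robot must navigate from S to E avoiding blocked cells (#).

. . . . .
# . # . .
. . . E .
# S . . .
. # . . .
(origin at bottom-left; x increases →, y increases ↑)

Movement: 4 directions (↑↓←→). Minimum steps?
3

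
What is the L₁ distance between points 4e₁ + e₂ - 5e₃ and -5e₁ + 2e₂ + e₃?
16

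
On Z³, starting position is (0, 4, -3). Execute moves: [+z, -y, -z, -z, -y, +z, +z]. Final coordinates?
(0, 2, -2)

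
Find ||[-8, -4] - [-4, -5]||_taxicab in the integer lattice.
5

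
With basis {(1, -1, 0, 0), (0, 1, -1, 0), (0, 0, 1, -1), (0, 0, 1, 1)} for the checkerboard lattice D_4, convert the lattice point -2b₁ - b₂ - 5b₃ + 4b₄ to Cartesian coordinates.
(-2, 1, 0, 9)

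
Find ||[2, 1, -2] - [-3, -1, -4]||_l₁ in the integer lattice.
9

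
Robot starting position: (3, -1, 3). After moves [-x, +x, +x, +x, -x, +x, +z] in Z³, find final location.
(5, -1, 4)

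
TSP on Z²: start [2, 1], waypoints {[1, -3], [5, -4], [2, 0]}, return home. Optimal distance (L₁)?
18
(one optimal route: (2, 1) → (1, -3) → (5, -4) → (2, 0) → (2, 1))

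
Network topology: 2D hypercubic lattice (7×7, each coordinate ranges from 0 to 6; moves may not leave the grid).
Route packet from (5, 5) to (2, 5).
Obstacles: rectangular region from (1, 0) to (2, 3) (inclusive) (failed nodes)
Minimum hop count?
3
(one shortest path: (5, 5) → (4, 5) → (3, 5) → (2, 5))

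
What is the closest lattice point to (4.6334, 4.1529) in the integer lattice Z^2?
(5, 4)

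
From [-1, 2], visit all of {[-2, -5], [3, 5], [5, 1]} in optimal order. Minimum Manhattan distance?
26
(one optimal route: (-1, 2) → (3, 5) → (5, 1) → (-2, -5))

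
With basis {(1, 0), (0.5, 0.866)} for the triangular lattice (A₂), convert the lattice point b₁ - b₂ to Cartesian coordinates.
(0.5, -0.866)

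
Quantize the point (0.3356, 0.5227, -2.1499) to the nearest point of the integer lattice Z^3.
(0, 1, -2)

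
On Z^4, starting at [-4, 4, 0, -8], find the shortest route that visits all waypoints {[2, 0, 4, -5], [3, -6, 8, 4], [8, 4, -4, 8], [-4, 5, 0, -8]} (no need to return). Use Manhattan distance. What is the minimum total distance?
70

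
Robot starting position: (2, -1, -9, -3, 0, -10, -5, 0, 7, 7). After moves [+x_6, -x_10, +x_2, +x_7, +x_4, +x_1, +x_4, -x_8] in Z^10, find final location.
(3, 0, -9, -1, 0, -9, -4, -1, 7, 6)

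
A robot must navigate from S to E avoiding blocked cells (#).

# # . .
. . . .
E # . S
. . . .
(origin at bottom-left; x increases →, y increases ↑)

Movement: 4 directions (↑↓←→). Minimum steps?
5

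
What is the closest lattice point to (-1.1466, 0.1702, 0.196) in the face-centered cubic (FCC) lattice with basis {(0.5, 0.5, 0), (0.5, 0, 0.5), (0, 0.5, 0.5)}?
(-1, 0, 0)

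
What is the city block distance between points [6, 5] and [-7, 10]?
18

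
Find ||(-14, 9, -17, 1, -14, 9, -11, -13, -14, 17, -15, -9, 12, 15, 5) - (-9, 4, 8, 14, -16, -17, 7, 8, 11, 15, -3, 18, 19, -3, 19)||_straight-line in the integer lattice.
66.0303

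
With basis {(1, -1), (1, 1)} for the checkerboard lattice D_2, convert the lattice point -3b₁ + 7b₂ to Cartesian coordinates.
(4, 10)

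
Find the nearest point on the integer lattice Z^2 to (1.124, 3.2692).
(1, 3)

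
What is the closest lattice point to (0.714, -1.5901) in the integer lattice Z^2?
(1, -2)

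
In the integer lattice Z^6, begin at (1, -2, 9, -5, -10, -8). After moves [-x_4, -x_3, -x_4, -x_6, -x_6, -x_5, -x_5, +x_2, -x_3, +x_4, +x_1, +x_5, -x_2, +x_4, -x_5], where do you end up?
(2, -2, 7, -5, -12, -10)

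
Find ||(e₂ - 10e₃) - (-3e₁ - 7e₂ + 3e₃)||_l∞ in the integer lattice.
13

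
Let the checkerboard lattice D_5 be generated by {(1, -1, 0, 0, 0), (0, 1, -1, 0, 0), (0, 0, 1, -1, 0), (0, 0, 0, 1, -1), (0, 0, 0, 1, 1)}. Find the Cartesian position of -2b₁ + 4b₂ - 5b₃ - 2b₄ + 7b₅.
(-2, 6, -9, 10, 9)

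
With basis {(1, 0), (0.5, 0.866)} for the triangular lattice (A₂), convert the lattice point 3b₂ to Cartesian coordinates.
(1.5, 2.598)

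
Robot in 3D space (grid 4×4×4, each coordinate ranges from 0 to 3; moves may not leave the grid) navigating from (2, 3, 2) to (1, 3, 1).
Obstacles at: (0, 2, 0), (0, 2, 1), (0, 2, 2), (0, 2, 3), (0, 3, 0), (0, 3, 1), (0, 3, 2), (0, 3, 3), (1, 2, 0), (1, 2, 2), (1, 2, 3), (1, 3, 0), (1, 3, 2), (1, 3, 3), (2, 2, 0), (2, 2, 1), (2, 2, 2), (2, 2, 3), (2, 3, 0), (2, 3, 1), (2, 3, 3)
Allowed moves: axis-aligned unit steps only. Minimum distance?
8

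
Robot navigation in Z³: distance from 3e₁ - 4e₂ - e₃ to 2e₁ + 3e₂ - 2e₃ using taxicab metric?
9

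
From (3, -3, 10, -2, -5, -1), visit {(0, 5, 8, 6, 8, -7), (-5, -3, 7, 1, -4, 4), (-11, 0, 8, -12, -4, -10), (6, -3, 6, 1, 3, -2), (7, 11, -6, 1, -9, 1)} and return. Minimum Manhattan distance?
222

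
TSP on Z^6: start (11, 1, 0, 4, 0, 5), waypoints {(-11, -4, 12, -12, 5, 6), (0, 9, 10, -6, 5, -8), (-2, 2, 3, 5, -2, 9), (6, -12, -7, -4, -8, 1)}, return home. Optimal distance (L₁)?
234
(one optimal route: (11, 1, 0, 4, 0, 5) → (-2, 2, 3, 5, -2, 9) → (-11, -4, 12, -12, 5, 6) → (0, 9, 10, -6, 5, -8) → (6, -12, -7, -4, -8, 1) → (11, 1, 0, 4, 0, 5))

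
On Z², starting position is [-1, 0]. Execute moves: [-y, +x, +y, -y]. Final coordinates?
(0, -1)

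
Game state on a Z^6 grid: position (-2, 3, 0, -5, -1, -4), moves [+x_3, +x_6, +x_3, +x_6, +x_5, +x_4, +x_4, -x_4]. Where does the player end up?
(-2, 3, 2, -4, 0, -2)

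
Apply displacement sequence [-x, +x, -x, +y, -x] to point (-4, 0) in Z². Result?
(-6, 1)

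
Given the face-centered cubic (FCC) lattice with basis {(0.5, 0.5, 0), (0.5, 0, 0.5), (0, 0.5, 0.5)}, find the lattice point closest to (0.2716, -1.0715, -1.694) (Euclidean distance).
(0.5, -1, -1.5)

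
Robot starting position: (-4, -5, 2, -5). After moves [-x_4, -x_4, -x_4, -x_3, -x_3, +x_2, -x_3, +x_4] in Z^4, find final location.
(-4, -4, -1, -7)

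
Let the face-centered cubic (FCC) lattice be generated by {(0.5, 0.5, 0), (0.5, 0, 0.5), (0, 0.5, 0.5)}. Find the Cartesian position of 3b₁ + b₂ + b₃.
(2, 2, 1)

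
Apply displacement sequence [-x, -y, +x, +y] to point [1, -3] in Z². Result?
(1, -3)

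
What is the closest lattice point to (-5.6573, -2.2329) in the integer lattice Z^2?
(-6, -2)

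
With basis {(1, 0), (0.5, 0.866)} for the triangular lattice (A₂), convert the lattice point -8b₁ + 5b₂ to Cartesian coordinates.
(-5.5, 4.33)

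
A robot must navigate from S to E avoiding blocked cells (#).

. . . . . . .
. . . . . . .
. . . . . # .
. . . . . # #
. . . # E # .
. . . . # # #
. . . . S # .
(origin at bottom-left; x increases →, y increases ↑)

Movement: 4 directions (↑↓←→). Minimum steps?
8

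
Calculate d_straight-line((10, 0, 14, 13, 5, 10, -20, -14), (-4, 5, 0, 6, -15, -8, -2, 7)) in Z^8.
44.2154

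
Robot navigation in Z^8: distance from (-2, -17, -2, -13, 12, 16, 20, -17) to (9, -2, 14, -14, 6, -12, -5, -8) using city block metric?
111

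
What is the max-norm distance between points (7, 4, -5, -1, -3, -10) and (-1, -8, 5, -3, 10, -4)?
13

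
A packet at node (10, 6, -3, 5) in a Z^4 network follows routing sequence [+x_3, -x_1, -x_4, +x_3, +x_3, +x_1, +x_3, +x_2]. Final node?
(10, 7, 1, 4)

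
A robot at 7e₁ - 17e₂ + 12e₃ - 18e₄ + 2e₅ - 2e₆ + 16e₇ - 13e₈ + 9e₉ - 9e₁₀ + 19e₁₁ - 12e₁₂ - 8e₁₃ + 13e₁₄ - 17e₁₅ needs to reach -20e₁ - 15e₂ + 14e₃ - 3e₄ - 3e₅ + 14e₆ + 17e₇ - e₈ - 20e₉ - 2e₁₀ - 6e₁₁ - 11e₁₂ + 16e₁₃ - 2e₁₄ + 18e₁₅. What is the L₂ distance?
70.214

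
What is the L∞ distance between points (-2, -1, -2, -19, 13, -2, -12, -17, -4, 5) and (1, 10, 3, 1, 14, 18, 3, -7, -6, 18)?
20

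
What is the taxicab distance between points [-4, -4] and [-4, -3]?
1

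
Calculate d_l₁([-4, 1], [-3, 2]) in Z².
2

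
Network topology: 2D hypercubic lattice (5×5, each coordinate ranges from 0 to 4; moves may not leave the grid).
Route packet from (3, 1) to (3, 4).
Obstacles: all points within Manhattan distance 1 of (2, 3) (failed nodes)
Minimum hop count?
5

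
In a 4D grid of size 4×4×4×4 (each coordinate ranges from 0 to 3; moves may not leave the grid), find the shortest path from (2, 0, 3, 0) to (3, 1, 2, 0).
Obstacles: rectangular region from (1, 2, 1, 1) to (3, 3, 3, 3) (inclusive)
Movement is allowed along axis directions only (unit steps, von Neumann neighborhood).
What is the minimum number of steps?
3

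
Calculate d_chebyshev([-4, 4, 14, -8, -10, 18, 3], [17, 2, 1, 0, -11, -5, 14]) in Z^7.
23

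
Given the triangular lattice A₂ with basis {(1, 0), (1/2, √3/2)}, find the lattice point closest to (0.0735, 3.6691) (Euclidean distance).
(0, 3.464)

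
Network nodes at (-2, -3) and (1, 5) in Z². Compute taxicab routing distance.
11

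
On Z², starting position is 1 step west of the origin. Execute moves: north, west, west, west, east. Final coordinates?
(-3, 1)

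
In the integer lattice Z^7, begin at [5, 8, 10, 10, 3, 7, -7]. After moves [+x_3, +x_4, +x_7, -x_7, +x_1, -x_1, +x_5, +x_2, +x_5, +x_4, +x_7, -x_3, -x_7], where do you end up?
(5, 9, 10, 12, 5, 7, -7)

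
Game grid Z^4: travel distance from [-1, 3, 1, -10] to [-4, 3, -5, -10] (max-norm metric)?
6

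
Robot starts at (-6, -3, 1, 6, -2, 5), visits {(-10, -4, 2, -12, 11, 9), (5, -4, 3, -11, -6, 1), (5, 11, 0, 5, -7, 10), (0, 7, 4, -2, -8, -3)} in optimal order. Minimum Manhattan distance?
145
(one optimal route: (-6, -3, 1, 6, -2, 5) → (5, 11, 0, 5, -7, 10) → (0, 7, 4, -2, -8, -3) → (5, -4, 3, -11, -6, 1) → (-10, -4, 2, -12, 11, 9))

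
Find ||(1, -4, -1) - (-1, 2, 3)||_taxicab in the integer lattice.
12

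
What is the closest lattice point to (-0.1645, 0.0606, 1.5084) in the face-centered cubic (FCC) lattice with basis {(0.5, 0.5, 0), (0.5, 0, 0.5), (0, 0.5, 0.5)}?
(-0.5, 0, 1.5)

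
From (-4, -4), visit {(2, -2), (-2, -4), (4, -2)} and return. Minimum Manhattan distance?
20
(one optimal route: (-4, -4) → (2, -2) → (4, -2) → (-2, -4) → (-4, -4))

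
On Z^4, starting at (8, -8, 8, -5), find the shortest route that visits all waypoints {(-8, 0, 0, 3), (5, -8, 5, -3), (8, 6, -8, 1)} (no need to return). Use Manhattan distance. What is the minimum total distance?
72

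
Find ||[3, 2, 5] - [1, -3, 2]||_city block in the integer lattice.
10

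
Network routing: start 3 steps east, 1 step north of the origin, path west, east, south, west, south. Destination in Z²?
(2, -1)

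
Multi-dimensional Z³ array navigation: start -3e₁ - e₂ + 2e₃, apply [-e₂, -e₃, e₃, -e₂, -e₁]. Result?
(-4, -3, 2)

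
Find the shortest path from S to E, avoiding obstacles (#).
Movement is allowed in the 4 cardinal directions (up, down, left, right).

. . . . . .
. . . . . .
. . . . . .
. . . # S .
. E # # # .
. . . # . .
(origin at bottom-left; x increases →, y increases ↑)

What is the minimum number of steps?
6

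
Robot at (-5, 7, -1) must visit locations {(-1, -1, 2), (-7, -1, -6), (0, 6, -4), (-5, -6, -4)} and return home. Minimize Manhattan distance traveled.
62
(one optimal route: (-5, 7, -1) → (-7, -1, -6) → (-5, -6, -4) → (-1, -1, 2) → (0, 6, -4) → (-5, 7, -1))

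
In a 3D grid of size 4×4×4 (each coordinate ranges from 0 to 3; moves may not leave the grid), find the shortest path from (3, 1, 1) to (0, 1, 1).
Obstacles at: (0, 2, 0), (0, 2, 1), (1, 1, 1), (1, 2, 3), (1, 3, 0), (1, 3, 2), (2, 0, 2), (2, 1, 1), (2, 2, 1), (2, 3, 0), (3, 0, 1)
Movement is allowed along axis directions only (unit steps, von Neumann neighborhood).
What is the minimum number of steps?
5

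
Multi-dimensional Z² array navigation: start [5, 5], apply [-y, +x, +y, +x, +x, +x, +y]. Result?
(9, 6)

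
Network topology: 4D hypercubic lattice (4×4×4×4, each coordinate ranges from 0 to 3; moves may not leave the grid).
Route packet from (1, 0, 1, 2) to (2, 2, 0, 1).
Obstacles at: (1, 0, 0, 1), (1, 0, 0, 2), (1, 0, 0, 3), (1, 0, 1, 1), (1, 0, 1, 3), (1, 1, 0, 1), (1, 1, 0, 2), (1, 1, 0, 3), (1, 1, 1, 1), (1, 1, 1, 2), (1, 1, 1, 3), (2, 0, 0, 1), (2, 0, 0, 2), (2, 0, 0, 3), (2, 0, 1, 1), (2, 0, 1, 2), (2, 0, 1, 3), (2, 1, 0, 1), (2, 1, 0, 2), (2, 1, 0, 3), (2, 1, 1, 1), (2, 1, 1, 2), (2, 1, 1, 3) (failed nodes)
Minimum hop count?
7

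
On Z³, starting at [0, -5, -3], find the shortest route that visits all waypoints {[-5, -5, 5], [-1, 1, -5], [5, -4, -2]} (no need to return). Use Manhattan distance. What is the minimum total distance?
41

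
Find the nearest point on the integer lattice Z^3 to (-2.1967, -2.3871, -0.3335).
(-2, -2, 0)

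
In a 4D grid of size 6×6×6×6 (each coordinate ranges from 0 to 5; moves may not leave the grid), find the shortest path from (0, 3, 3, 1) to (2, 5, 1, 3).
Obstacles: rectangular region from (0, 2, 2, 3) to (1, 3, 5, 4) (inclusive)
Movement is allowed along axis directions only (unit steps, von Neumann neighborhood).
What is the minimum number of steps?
8
(one shortest path: (0, 3, 3, 1) → (1, 3, 3, 1) → (2, 3, 3, 1) → (2, 4, 3, 1) → (2, 5, 3, 1) → (2, 5, 2, 1) → (2, 5, 1, 1) → (2, 5, 1, 2) → (2, 5, 1, 3))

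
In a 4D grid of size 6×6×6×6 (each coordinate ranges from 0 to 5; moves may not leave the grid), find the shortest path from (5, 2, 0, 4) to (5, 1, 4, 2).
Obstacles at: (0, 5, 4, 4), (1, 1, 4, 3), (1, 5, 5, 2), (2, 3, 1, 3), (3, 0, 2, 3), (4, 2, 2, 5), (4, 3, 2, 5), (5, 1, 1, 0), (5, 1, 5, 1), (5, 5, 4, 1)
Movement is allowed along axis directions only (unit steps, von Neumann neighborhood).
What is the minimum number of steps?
7
(one shortest path: (5, 2, 0, 4) → (5, 1, 0, 4) → (5, 1, 1, 4) → (5, 1, 2, 4) → (5, 1, 3, 4) → (5, 1, 4, 4) → (5, 1, 4, 3) → (5, 1, 4, 2))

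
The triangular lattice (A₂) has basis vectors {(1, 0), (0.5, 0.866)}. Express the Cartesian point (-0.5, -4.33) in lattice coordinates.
2b₁ - 5b₂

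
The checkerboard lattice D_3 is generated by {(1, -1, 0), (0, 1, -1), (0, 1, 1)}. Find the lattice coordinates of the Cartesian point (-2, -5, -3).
-2b₁ - 2b₂ - 5b₃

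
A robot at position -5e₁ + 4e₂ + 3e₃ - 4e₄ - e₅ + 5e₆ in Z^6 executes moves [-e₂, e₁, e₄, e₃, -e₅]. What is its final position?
(-4, 3, 4, -3, -2, 5)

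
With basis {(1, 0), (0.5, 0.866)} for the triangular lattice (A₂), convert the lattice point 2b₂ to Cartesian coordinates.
(1, 1.732)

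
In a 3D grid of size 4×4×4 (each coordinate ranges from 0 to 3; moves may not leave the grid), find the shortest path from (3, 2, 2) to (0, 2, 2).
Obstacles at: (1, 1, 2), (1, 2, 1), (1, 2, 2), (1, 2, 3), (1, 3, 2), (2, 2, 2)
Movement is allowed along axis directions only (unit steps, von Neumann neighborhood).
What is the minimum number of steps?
7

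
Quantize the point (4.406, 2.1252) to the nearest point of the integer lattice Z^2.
(4, 2)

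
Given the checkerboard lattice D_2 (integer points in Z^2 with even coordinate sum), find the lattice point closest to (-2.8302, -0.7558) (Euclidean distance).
(-3, -1)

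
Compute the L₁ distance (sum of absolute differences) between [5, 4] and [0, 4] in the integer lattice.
5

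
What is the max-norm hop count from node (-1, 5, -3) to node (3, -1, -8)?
6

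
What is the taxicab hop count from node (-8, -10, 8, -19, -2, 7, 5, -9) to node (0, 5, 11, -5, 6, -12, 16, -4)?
83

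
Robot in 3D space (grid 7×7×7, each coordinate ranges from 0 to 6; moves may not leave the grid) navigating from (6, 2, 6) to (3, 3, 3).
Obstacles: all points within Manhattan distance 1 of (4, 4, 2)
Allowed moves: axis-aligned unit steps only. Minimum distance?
7
(one shortest path: (6, 2, 6) → (5, 2, 6) → (4, 2, 6) → (3, 2, 6) → (3, 3, 6) → (3, 3, 5) → (3, 3, 4) → (3, 3, 3))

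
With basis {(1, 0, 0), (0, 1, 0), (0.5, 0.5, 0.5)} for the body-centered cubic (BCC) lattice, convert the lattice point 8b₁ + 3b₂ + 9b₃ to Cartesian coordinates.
(12.5, 7.5, 4.5)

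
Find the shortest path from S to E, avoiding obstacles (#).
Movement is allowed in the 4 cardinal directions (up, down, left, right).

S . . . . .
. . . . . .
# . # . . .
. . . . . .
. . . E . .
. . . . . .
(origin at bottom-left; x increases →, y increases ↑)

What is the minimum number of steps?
7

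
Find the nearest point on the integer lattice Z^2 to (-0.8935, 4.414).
(-1, 4)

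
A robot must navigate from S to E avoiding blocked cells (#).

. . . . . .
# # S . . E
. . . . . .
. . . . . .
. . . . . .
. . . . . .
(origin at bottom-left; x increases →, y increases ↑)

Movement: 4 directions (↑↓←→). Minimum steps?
3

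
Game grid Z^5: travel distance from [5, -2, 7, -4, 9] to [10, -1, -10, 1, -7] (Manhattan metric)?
44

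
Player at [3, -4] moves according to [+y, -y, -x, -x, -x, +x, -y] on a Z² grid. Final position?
(1, -5)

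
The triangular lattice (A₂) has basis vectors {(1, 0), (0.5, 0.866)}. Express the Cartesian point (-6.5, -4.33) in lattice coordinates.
-4b₁ - 5b₂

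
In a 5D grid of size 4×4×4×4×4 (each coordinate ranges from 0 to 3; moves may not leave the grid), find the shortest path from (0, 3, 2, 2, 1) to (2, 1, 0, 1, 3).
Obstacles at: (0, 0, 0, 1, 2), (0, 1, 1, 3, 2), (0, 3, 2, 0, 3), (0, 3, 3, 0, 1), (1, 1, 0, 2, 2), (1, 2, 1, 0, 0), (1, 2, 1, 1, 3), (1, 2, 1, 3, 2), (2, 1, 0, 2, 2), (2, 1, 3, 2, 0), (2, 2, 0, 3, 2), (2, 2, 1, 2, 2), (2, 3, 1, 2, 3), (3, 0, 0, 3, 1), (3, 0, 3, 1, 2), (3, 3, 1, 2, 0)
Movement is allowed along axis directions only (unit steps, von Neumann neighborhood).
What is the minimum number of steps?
9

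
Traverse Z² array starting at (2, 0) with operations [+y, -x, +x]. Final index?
(2, 1)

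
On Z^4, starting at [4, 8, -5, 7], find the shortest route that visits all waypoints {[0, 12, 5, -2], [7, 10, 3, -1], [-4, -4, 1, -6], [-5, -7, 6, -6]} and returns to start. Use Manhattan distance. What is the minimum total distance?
110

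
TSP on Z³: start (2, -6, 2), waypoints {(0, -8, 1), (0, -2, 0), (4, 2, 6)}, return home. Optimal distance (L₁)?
40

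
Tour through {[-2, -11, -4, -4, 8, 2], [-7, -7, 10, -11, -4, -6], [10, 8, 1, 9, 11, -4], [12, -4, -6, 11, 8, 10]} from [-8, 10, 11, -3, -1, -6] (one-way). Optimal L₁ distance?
166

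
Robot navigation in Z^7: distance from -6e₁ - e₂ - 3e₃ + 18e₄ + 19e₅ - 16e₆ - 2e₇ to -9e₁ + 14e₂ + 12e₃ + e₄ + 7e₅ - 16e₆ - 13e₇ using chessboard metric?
17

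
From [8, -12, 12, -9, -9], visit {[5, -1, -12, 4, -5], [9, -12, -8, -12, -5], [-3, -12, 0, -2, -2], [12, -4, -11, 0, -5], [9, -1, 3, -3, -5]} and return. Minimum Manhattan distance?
162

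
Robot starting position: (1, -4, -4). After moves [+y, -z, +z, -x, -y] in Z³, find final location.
(0, -4, -4)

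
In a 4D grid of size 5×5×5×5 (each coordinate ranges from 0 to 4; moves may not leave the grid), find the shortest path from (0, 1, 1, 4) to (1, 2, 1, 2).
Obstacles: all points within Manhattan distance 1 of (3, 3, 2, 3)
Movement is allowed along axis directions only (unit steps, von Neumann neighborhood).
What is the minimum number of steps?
4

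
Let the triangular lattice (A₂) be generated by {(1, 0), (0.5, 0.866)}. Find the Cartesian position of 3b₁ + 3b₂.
(4.5, 2.598)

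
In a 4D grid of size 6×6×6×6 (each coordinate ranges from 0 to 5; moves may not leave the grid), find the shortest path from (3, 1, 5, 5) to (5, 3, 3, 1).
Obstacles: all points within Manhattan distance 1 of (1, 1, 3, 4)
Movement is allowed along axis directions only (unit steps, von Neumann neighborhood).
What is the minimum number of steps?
10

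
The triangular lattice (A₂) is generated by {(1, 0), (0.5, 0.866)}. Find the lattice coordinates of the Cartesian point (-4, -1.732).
-3b₁ - 2b₂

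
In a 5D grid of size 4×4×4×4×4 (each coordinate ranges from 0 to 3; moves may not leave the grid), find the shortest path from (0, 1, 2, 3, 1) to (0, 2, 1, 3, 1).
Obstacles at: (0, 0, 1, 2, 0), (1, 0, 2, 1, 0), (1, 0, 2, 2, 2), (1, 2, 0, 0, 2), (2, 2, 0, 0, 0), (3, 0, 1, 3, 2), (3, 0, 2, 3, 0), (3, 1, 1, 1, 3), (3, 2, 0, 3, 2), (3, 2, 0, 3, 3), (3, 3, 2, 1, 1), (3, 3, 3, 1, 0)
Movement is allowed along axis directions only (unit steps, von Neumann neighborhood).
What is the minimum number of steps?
2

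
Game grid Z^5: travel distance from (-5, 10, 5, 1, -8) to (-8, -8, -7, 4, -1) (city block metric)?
43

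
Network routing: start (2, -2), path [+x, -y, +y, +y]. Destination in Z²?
(3, -1)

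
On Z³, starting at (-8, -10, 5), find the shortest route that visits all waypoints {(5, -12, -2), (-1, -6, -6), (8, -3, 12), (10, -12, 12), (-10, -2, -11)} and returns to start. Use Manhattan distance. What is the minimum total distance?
120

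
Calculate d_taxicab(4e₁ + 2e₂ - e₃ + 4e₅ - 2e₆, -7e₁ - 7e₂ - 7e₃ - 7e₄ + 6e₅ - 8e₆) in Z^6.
41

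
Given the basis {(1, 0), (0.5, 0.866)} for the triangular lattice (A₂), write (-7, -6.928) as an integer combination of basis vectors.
-3b₁ - 8b₂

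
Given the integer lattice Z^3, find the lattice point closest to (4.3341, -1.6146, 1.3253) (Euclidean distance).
(4, -2, 1)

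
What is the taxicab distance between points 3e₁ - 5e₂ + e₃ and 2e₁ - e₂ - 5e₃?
11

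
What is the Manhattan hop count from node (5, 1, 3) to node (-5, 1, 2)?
11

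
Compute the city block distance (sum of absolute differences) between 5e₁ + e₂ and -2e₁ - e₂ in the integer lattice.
9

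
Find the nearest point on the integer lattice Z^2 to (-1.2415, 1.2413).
(-1, 1)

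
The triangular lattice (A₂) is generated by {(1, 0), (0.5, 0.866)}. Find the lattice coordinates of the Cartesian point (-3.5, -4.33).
-b₁ - 5b₂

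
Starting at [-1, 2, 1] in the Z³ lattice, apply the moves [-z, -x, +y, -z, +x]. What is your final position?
(-1, 3, -1)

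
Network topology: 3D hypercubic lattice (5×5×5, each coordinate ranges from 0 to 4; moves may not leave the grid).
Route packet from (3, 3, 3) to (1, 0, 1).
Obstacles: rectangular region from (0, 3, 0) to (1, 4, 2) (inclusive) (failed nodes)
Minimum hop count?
7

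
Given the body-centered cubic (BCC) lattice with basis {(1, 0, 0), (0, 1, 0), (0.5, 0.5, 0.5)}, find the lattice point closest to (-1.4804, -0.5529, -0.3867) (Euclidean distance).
(-1.5, -0.5, -0.5)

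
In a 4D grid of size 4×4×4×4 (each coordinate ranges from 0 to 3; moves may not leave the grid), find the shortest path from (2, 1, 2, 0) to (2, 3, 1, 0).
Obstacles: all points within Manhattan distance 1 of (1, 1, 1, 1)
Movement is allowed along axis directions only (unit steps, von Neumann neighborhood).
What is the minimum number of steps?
3
(one shortest path: (2, 1, 2, 0) → (2, 2, 2, 0) → (2, 3, 2, 0) → (2, 3, 1, 0))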